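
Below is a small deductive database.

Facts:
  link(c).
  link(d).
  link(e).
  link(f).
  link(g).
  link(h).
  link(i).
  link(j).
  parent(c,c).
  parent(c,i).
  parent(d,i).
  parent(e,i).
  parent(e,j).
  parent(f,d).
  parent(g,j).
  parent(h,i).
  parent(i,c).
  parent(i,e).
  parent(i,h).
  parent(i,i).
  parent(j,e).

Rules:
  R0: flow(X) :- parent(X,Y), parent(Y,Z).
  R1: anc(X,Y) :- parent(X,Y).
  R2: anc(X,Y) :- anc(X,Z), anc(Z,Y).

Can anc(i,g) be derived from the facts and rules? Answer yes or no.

round 1: derive anc(c,c) via R1 from parent(c,c)
round 1: derive anc(c,i) via R1 from parent(c,i)
round 1: derive anc(d,i) via R1 from parent(d,i)
round 1: derive anc(e,i) via R1 from parent(e,i)
round 1: derive anc(e,j) via R1 from parent(e,j)
round 1: derive anc(f,d) via R1 from parent(f,d)
round 1: derive anc(g,j) via R1 from parent(g,j)
round 1: derive anc(h,i) via R1 from parent(h,i)
round 1: derive anc(i,c) via R1 from parent(i,c)
round 1: derive anc(i,e) via R1 from parent(i,e)
round 1: derive anc(i,h) via R1 from parent(i,h)
round 1: derive anc(i,i) via R1 from parent(i,i)
round 1: derive anc(j,e) via R1 from parent(j,e)
round 2: derive anc(c,e) via R2 from anc(c,i), anc(i,e)
round 2: derive anc(c,h) via R2 from anc(c,i), anc(i,h)
round 2: derive anc(d,c) via R2 from anc(d,i), anc(i,c)
round 2: derive anc(d,e) via R2 from anc(d,i), anc(i,e)
round 2: derive anc(d,h) via R2 from anc(d,i), anc(i,h)
round 2: derive anc(e,c) via R2 from anc(e,i), anc(i,c)
round 2: derive anc(e,e) via R2 from anc(e,i), anc(i,e)
round 2: derive anc(e,h) via R2 from anc(e,i), anc(i,h)
round 2: derive anc(f,i) via R2 from anc(f,d), anc(d,i)
round 2: derive anc(g,e) via R2 from anc(g,j), anc(j,e)
round 2: derive anc(h,c) via R2 from anc(h,i), anc(i,c)
round 2: derive anc(h,e) via R2 from anc(h,i), anc(i,e)
round 2: derive anc(h,h) via R2 from anc(h,i), anc(i,h)
round 2: derive anc(i,j) via R2 from anc(i,e), anc(e,j)
round 2: derive anc(j,i) via R2 from anc(j,e), anc(e,i)
round 2: derive anc(j,j) via R2 from anc(j,e), anc(e,j)
round 3: derive anc(c,j) via R2 from anc(c,e), anc(e,j)
round 3: derive anc(d,j) via R2 from anc(d,e), anc(e,j)
round 3: derive anc(f,c) via R2 from anc(f,d), anc(d,c)
round 3: derive anc(f,e) via R2 from anc(f,d), anc(d,e)
round 3: derive anc(f,h) via R2 from anc(f,d), anc(d,h)
round 3: derive anc(f,j) via R2 from anc(f,i), anc(i,j)
round 3: derive anc(g,c) via R2 from anc(g,e), anc(e,c)
round 3: derive anc(g,h) via R2 from anc(g,e), anc(e,h)
round 3: derive anc(g,i) via R2 from anc(g,e), anc(e,i)
round 3: derive anc(h,j) via R2 from anc(h,e), anc(e,j)
round 3: derive anc(j,c) via R2 from anc(j,e), anc(e,c)
round 3: derive anc(j,h) via R2 from anc(j,e), anc(e,h)

no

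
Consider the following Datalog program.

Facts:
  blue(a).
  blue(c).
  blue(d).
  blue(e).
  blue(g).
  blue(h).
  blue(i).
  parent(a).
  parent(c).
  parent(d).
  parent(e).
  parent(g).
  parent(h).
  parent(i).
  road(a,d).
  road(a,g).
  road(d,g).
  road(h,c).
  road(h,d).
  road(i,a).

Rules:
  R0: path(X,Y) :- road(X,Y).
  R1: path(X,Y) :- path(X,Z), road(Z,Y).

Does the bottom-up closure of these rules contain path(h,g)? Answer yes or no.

round 1: derive path(a,d) via R0 from road(a,d)
round 1: derive path(a,g) via R0 from road(a,g)
round 1: derive path(d,g) via R0 from road(d,g)
round 1: derive path(h,c) via R0 from road(h,c)
round 1: derive path(h,d) via R0 from road(h,d)
round 1: derive path(i,a) via R0 from road(i,a)
round 2: derive path(h,g) via R1 from path(h,d), road(d,g)
round 2: derive path(i,d) via R1 from path(i,a), road(a,d)
round 2: derive path(i,g) via R1 from path(i,a), road(a,g)

yes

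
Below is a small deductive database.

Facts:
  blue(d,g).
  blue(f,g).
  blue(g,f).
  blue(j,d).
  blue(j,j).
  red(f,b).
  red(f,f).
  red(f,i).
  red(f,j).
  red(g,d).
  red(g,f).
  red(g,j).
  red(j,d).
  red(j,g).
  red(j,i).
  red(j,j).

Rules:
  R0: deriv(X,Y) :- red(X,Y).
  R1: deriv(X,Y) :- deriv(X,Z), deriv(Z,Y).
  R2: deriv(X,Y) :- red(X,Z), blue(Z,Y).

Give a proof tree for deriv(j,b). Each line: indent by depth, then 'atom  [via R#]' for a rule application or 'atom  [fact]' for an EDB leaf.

round 1: derive deriv(f,b) via R0 from red(f,b)
round 1: derive deriv(f,f) via R0 from red(f,f)
round 1: derive deriv(f,i) via R0 from red(f,i)
round 1: derive deriv(f,j) via R0 from red(f,j)
round 1: derive deriv(g,d) via R0 from red(g,d)
round 1: derive deriv(g,f) via R0 from red(g,f)
round 1: derive deriv(g,j) via R0 from red(g,j)
round 1: derive deriv(j,d) via R0 from red(j,d)
round 1: derive deriv(j,g) via R0 from red(j,g)
round 1: derive deriv(j,i) via R0 from red(j,i)
round 1: derive deriv(j,j) via R0 from red(j,j)
round 1: derive deriv(f,d) via R2 from red(f,j), blue(j,d)
round 1: derive deriv(f,g) via R2 from red(f,f), blue(f,g)
round 1: derive deriv(g,g) via R2 from red(g,d), blue(d,g)
round 1: derive deriv(j,f) via R2 from red(j,g), blue(g,f)
round 2: derive deriv(g,b) via R1 from deriv(g,f), deriv(f,b)
round 2: derive deriv(g,i) via R1 from deriv(g,f), deriv(f,i)
round 2: derive deriv(j,b) via R1 from deriv(j,f), deriv(f,b)

deriv(j,b)  [via R1]
  deriv(j,f)  [via R2]
    red(j,g)  [fact]
    blue(g,f)  [fact]
  deriv(f,b)  [via R0]
    red(f,b)  [fact]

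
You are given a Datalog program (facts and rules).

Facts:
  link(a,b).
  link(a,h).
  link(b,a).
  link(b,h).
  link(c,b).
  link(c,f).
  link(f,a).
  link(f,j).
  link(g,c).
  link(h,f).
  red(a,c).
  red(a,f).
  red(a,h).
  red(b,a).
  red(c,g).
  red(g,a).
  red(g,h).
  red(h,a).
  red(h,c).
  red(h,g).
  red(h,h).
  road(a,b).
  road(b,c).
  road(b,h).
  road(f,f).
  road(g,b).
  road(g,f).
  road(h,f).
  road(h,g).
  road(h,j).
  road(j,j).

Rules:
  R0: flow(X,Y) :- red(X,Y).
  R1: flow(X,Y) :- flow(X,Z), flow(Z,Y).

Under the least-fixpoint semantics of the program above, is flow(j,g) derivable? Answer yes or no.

round 1: derive flow(a,c) via R0 from red(a,c)
round 1: derive flow(a,f) via R0 from red(a,f)
round 1: derive flow(a,h) via R0 from red(a,h)
round 1: derive flow(b,a) via R0 from red(b,a)
round 1: derive flow(c,g) via R0 from red(c,g)
round 1: derive flow(g,a) via R0 from red(g,a)
round 1: derive flow(g,h) via R0 from red(g,h)
round 1: derive flow(h,a) via R0 from red(h,a)
round 1: derive flow(h,c) via R0 from red(h,c)
round 1: derive flow(h,g) via R0 from red(h,g)
round 1: derive flow(h,h) via R0 from red(h,h)
round 2: derive flow(a,a) via R1 from flow(a,h), flow(h,a)
round 2: derive flow(a,g) via R1 from flow(a,c), flow(c,g)
round 2: derive flow(b,c) via R1 from flow(b,a), flow(a,c)
round 2: derive flow(b,f) via R1 from flow(b,a), flow(a,f)
round 2: derive flow(b,h) via R1 from flow(b,a), flow(a,h)
round 2: derive flow(c,a) via R1 from flow(c,g), flow(g,a)
round 2: derive flow(c,h) via R1 from flow(c,g), flow(g,h)
round 2: derive flow(g,c) via R1 from flow(g,a), flow(a,c)
round 2: derive flow(g,f) via R1 from flow(g,a), flow(a,f)
round 2: derive flow(g,g) via R1 from flow(g,h), flow(h,g)
round 2: derive flow(h,f) via R1 from flow(h,a), flow(a,f)
round 3: derive flow(b,g) via R1 from flow(b,a), flow(a,g)
round 3: derive flow(c,c) via R1 from flow(c,a), flow(a,c)
round 3: derive flow(c,f) via R1 from flow(c,a), flow(a,f)

no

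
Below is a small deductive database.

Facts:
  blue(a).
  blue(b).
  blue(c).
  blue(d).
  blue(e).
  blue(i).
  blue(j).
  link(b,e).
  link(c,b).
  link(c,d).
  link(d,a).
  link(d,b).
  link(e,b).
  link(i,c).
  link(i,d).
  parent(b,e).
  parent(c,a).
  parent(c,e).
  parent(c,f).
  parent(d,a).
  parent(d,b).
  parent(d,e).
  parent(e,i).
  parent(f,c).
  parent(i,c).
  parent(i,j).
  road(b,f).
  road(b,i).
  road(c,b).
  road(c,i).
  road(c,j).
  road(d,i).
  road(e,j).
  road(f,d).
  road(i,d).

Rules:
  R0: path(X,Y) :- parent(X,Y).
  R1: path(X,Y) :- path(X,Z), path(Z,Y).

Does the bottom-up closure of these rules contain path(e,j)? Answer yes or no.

yes

round 1: derive path(b,e) via R0 from parent(b,e)
round 1: derive path(c,a) via R0 from parent(c,a)
round 1: derive path(c,e) via R0 from parent(c,e)
round 1: derive path(c,f) via R0 from parent(c,f)
round 1: derive path(d,a) via R0 from parent(d,a)
round 1: derive path(d,b) via R0 from parent(d,b)
round 1: derive path(d,e) via R0 from parent(d,e)
round 1: derive path(e,i) via R0 from parent(e,i)
round 1: derive path(f,c) via R0 from parent(f,c)
round 1: derive path(i,c) via R0 from parent(i,c)
round 1: derive path(i,j) via R0 from parent(i,j)
round 2: derive path(b,i) via R1 from path(b,e), path(e,i)
round 2: derive path(c,c) via R1 from path(c,f), path(f,c)
round 2: derive path(c,i) via R1 from path(c,e), path(e,i)
round 2: derive path(d,i) via R1 from path(d,e), path(e,i)
round 2: derive path(e,c) via R1 from path(e,i), path(i,c)
round 2: derive path(e,j) via R1 from path(e,i), path(i,j)
round 2: derive path(f,a) via R1 from path(f,c), path(c,a)
round 2: derive path(f,e) via R1 from path(f,c), path(c,e)
round 2: derive path(f,f) via R1 from path(f,c), path(c,f)
round 2: derive path(i,a) via R1 from path(i,c), path(c,a)
round 2: derive path(i,e) via R1 from path(i,c), path(c,e)
round 2: derive path(i,f) via R1 from path(i,c), path(c,f)
round 3: derive path(b,a) via R1 from path(b,i), path(i,a)
round 3: derive path(b,c) via R1 from path(b,e), path(e,c)
round 3: derive path(b,f) via R1 from path(b,i), path(i,f)
round 3: derive path(b,j) via R1 from path(b,e), path(e,j)
round 3: derive path(c,j) via R1 from path(c,e), path(e,j)
round 3: derive path(d,c) via R1 from path(d,e), path(e,c)
round 3: derive path(d,f) via R1 from path(d,i), path(i,f)
round 3: derive path(d,j) via R1 from path(d,e), path(e,j)
round 3: derive path(e,a) via R1 from path(e,c), path(c,a)
round 3: derive path(e,e) via R1 from path(e,c), path(c,e)
round 3: derive path(e,f) via R1 from path(e,c), path(c,f)
round 3: derive path(f,i) via R1 from path(f,c), path(c,i)
round 3: derive path(f,j) via R1 from path(f,e), path(e,j)
round 3: derive path(i,i) via R1 from path(i,c), path(c,i)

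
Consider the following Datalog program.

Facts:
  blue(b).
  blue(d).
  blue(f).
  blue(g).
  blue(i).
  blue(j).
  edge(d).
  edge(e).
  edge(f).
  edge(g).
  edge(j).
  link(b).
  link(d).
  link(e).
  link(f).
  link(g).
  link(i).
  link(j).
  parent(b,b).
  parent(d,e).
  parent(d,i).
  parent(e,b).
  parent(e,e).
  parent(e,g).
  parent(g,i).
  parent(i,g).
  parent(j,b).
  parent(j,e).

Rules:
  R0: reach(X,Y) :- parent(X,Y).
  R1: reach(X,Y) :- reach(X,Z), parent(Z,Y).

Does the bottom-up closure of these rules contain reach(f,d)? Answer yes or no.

round 1: derive reach(b,b) via R0 from parent(b,b)
round 1: derive reach(d,e) via R0 from parent(d,e)
round 1: derive reach(d,i) via R0 from parent(d,i)
round 1: derive reach(e,b) via R0 from parent(e,b)
round 1: derive reach(e,e) via R0 from parent(e,e)
round 1: derive reach(e,g) via R0 from parent(e,g)
round 1: derive reach(g,i) via R0 from parent(g,i)
round 1: derive reach(i,g) via R0 from parent(i,g)
round 1: derive reach(j,b) via R0 from parent(j,b)
round 1: derive reach(j,e) via R0 from parent(j,e)
round 2: derive reach(d,b) via R1 from reach(d,e), parent(e,b)
round 2: derive reach(d,g) via R1 from reach(d,e), parent(e,g)
round 2: derive reach(e,i) via R1 from reach(e,g), parent(g,i)
round 2: derive reach(g,g) via R1 from reach(g,i), parent(i,g)
round 2: derive reach(i,i) via R1 from reach(i,g), parent(g,i)
round 2: derive reach(j,g) via R1 from reach(j,e), parent(e,g)
round 3: derive reach(j,i) via R1 from reach(j,g), parent(g,i)

no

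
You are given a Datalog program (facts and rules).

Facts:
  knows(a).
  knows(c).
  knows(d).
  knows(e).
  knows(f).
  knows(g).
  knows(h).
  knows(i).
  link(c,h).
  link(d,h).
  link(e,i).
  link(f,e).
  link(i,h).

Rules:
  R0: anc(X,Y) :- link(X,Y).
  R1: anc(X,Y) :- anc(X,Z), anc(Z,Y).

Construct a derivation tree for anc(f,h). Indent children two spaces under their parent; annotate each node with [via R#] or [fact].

anc(f,h)  [via R1]
  anc(f,e)  [via R0]
    link(f,e)  [fact]
  anc(e,h)  [via R1]
    anc(e,i)  [via R0]
      link(e,i)  [fact]
    anc(i,h)  [via R0]
      link(i,h)  [fact]

round 1: derive anc(c,h) via R0 from link(c,h)
round 1: derive anc(d,h) via R0 from link(d,h)
round 1: derive anc(e,i) via R0 from link(e,i)
round 1: derive anc(f,e) via R0 from link(f,e)
round 1: derive anc(i,h) via R0 from link(i,h)
round 2: derive anc(e,h) via R1 from anc(e,i), anc(i,h)
round 2: derive anc(f,i) via R1 from anc(f,e), anc(e,i)
round 3: derive anc(f,h) via R1 from anc(f,e), anc(e,h)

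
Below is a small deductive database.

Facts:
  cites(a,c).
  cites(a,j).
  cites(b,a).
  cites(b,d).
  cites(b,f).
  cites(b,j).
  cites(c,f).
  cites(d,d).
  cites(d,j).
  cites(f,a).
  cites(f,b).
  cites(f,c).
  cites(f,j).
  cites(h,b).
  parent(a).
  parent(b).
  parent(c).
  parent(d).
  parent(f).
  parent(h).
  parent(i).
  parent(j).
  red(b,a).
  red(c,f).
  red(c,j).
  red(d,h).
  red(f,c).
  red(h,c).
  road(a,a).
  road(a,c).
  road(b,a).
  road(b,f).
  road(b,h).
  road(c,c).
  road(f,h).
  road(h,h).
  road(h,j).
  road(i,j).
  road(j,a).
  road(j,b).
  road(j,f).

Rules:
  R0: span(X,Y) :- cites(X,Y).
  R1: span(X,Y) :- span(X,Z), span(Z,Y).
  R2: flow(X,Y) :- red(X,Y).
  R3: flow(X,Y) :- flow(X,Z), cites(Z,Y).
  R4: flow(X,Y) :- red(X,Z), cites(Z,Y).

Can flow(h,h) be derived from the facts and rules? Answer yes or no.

no

round 1: derive flow(b,a) via R2 from red(b,a)
round 1: derive flow(c,f) via R2 from red(c,f)
round 1: derive flow(c,j) via R2 from red(c,j)
round 1: derive flow(d,h) via R2 from red(d,h)
round 1: derive flow(f,c) via R2 from red(f,c)
round 1: derive flow(h,c) via R2 from red(h,c)
round 1: derive flow(b,c) via R4 from red(b,a), cites(a,c)
round 1: derive flow(b,j) via R4 from red(b,a), cites(a,j)
round 1: derive flow(c,a) via R4 from red(c,f), cites(f,a)
round 1: derive flow(c,b) via R4 from red(c,f), cites(f,b)
round 1: derive flow(c,c) via R4 from red(c,f), cites(f,c)
round 1: derive flow(d,b) via R4 from red(d,h), cites(h,b)
round 1: derive flow(f,f) via R4 from red(f,c), cites(c,f)
round 1: derive flow(h,f) via R4 from red(h,c), cites(c,f)
round 2: derive flow(b,f) via R3 from flow(b,c), cites(c,f)
round 2: derive flow(c,d) via R3 from flow(c,b), cites(b,d)
round 2: derive flow(d,a) via R3 from flow(d,b), cites(b,a)
round 2: derive flow(d,d) via R3 from flow(d,b), cites(b,d)
round 2: derive flow(d,f) via R3 from flow(d,b), cites(b,f)
round 2: derive flow(d,j) via R3 from flow(d,b), cites(b,j)
round 2: derive flow(f,a) via R3 from flow(f,f), cites(f,a)
round 2: derive flow(f,b) via R3 from flow(f,f), cites(f,b)
round 2: derive flow(f,j) via R3 from flow(f,f), cites(f,j)
round 2: derive flow(h,a) via R3 from flow(h,f), cites(f,a)
round 2: derive flow(h,b) via R3 from flow(h,f), cites(f,b)
round 2: derive flow(h,j) via R3 from flow(h,f), cites(f,j)
round 3: derive flow(b,b) via R3 from flow(b,f), cites(f,b)
round 3: derive flow(d,c) via R3 from flow(d,a), cites(a,c)
round 3: derive flow(f,d) via R3 from flow(f,b), cites(b,d)
round 3: derive flow(h,d) via R3 from flow(h,b), cites(b,d)
round 4: derive flow(b,d) via R3 from flow(b,b), cites(b,d)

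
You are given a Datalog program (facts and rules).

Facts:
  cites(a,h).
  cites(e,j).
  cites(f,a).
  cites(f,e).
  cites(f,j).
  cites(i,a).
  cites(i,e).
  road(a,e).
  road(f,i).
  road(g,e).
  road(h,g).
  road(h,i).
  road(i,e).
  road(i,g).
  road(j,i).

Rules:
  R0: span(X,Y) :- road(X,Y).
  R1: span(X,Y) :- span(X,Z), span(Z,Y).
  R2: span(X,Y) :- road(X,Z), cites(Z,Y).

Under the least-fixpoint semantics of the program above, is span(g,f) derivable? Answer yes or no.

round 1: derive span(a,e) via R0 from road(a,e)
round 1: derive span(f,i) via R0 from road(f,i)
round 1: derive span(g,e) via R0 from road(g,e)
round 1: derive span(h,g) via R0 from road(h,g)
round 1: derive span(h,i) via R0 from road(h,i)
round 1: derive span(i,e) via R0 from road(i,e)
round 1: derive span(i,g) via R0 from road(i,g)
round 1: derive span(j,i) via R0 from road(j,i)
round 1: derive span(a,j) via R2 from road(a,e), cites(e,j)
round 1: derive span(f,a) via R2 from road(f,i), cites(i,a)
round 1: derive span(f,e) via R2 from road(f,i), cites(i,e)
round 1: derive span(g,j) via R2 from road(g,e), cites(e,j)
round 1: derive span(h,a) via R2 from road(h,i), cites(i,a)
round 1: derive span(h,e) via R2 from road(h,i), cites(i,e)
round 1: derive span(i,j) via R2 from road(i,e), cites(e,j)
round 1: derive span(j,a) via R2 from road(j,i), cites(i,a)
round 1: derive span(j,e) via R2 from road(j,i), cites(i,e)
round 2: derive span(a,a) via R1 from span(a,j), span(j,a)
round 2: derive span(a,i) via R1 from span(a,j), span(j,i)
round 2: derive span(f,g) via R1 from span(f,i), span(i,g)
round 2: derive span(f,j) via R1 from span(f,a), span(a,j)
round 2: derive span(g,a) via R1 from span(g,j), span(j,a)
round 2: derive span(g,i) via R1 from span(g,j), span(j,i)
round 2: derive span(h,j) via R1 from span(h,a), span(a,j)
round 2: derive span(i,a) via R1 from span(i,j), span(j,a)
round 2: derive span(i,i) via R1 from span(i,j), span(j,i)
round 2: derive span(j,g) via R1 from span(j,i), span(i,g)
round 2: derive span(j,j) via R1 from span(j,a), span(a,j)
round 3: derive span(a,g) via R1 from span(a,i), span(i,g)
round 3: derive span(g,g) via R1 from span(g,i), span(i,g)

no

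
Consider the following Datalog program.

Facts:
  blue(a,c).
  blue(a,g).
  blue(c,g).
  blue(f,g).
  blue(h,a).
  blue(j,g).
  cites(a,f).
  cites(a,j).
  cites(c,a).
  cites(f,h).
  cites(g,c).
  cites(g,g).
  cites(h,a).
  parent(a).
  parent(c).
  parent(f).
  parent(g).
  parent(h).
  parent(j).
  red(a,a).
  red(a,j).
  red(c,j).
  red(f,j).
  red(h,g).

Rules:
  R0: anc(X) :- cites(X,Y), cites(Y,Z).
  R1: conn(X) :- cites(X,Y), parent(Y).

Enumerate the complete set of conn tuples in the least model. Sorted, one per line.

round 1: derive conn(a) via R1 from cites(a,f), parent(f)
round 1: derive conn(c) via R1 from cites(c,a), parent(a)
round 1: derive conn(f) via R1 from cites(f,h), parent(h)
round 1: derive conn(g) via R1 from cites(g,c), parent(c)
round 1: derive conn(h) via R1 from cites(h,a), parent(a)

conn(a)
conn(c)
conn(f)
conn(g)
conn(h)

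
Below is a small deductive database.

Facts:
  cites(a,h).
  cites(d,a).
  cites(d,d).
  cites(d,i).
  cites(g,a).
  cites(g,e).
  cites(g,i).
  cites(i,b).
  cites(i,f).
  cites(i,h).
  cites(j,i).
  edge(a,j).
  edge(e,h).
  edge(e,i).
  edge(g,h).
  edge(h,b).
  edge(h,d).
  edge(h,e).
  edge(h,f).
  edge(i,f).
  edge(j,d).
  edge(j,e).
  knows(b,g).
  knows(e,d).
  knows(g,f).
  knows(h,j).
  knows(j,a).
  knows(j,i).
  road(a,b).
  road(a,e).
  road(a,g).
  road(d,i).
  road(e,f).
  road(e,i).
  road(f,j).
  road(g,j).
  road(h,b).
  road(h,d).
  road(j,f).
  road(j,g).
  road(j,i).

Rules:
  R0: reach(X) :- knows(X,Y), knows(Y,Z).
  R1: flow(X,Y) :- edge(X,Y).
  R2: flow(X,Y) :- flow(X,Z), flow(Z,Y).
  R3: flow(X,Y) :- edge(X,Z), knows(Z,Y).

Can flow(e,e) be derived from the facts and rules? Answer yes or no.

round 1: derive flow(a,j) via R1 from edge(a,j)
round 1: derive flow(e,h) via R1 from edge(e,h)
round 1: derive flow(e,i) via R1 from edge(e,i)
round 1: derive flow(g,h) via R1 from edge(g,h)
round 1: derive flow(h,b) via R1 from edge(h,b)
round 1: derive flow(h,d) via R1 from edge(h,d)
round 1: derive flow(h,e) via R1 from edge(h,e)
round 1: derive flow(h,f) via R1 from edge(h,f)
round 1: derive flow(i,f) via R1 from edge(i,f)
round 1: derive flow(j,d) via R1 from edge(j,d)
round 1: derive flow(j,e) via R1 from edge(j,e)
round 1: derive flow(a,a) via R3 from edge(a,j), knows(j,a)
round 1: derive flow(a,i) via R3 from edge(a,j), knows(j,i)
round 1: derive flow(e,j) via R3 from edge(e,h), knows(h,j)
round 1: derive flow(g,j) via R3 from edge(g,h), knows(h,j)
round 1: derive flow(h,g) via R3 from edge(h,b), knows(b,g)
round 2: derive flow(a,d) via R2 from flow(a,j), flow(j,d)
round 2: derive flow(a,e) via R2 from flow(a,j), flow(j,e)
round 2: derive flow(a,f) via R2 from flow(a,i), flow(i,f)
round 2: derive flow(e,b) via R2 from flow(e,h), flow(h,b)
round 2: derive flow(e,d) via R2 from flow(e,h), flow(h,d)
round 2: derive flow(e,e) via R2 from flow(e,h), flow(h,e)
round 2: derive flow(e,f) via R2 from flow(e,h), flow(h,f)
round 2: derive flow(e,g) via R2 from flow(e,h), flow(h,g)
round 2: derive flow(g,b) via R2 from flow(g,h), flow(h,b)
round 2: derive flow(g,d) via R2 from flow(g,h), flow(h,d)
round 2: derive flow(g,e) via R2 from flow(g,h), flow(h,e)
round 2: derive flow(g,f) via R2 from flow(g,h), flow(h,f)
round 2: derive flow(g,g) via R2 from flow(g,h), flow(h,g)
round 2: derive flow(h,h) via R2 from flow(h,e), flow(e,h)
round 2: derive flow(h,i) via R2 from flow(h,e), flow(e,i)
round 2: derive flow(h,j) via R2 from flow(h,e), flow(e,j)
round 2: derive flow(j,h) via R2 from flow(j,e), flow(e,h)
round 2: derive flow(j,i) via R2 from flow(j,e), flow(e,i)
round 2: derive flow(j,j) via R2 from flow(j,e), flow(e,j)
round 3: derive flow(a,b) via R2 from flow(a,e), flow(e,b)
round 3: derive flow(a,g) via R2 from flow(a,e), flow(e,g)
round 3: derive flow(a,h) via R2 from flow(a,e), flow(e,h)
round 3: derive flow(g,i) via R2 from flow(g,e), flow(e,i)
round 3: derive flow(j,b) via R2 from flow(j,e), flow(e,b)
round 3: derive flow(j,f) via R2 from flow(j,e), flow(e,f)
round 3: derive flow(j,g) via R2 from flow(j,e), flow(e,g)

yes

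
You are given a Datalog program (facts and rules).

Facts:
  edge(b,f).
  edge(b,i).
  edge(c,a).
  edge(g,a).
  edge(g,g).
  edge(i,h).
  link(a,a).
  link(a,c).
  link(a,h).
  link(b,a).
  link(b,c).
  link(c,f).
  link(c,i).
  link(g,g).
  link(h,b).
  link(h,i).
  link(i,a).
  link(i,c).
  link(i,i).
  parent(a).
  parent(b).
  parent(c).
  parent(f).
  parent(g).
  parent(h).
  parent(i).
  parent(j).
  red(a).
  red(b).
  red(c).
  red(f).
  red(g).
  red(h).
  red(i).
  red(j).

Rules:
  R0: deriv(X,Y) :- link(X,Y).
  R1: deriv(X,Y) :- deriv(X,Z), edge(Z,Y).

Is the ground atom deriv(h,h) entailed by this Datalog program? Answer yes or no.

round 1: derive deriv(a,a) via R0 from link(a,a)
round 1: derive deriv(a,c) via R0 from link(a,c)
round 1: derive deriv(a,h) via R0 from link(a,h)
round 1: derive deriv(b,a) via R0 from link(b,a)
round 1: derive deriv(b,c) via R0 from link(b,c)
round 1: derive deriv(c,f) via R0 from link(c,f)
round 1: derive deriv(c,i) via R0 from link(c,i)
round 1: derive deriv(g,g) via R0 from link(g,g)
round 1: derive deriv(h,b) via R0 from link(h,b)
round 1: derive deriv(h,i) via R0 from link(h,i)
round 1: derive deriv(i,a) via R0 from link(i,a)
round 1: derive deriv(i,c) via R0 from link(i,c)
round 1: derive deriv(i,i) via R0 from link(i,i)
round 2: derive deriv(c,h) via R1 from deriv(c,i), edge(i,h)
round 2: derive deriv(g,a) via R1 from deriv(g,g), edge(g,a)
round 2: derive deriv(h,f) via R1 from deriv(h,b), edge(b,f)
round 2: derive deriv(h,h) via R1 from deriv(h,i), edge(i,h)
round 2: derive deriv(i,h) via R1 from deriv(i,i), edge(i,h)

yes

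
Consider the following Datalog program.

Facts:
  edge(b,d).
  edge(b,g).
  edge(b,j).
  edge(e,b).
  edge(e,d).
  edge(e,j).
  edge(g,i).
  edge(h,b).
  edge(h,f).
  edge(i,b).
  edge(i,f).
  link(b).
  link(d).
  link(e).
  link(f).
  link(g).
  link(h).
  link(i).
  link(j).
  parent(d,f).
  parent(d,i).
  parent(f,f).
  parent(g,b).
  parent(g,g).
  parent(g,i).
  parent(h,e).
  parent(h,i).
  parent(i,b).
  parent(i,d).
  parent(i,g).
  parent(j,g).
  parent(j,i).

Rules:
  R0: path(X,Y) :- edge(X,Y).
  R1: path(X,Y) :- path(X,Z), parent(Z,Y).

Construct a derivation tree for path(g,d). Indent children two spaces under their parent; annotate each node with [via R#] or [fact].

round 1: derive path(b,d) via R0 from edge(b,d)
round 1: derive path(b,g) via R0 from edge(b,g)
round 1: derive path(b,j) via R0 from edge(b,j)
round 1: derive path(e,b) via R0 from edge(e,b)
round 1: derive path(e,d) via R0 from edge(e,d)
round 1: derive path(e,j) via R0 from edge(e,j)
round 1: derive path(g,i) via R0 from edge(g,i)
round 1: derive path(h,b) via R0 from edge(h,b)
round 1: derive path(h,f) via R0 from edge(h,f)
round 1: derive path(i,b) via R0 from edge(i,b)
round 1: derive path(i,f) via R0 from edge(i,f)
round 2: derive path(b,b) via R1 from path(b,g), parent(g,b)
round 2: derive path(b,f) via R1 from path(b,d), parent(d,f)
round 2: derive path(b,i) via R1 from path(b,d), parent(d,i)
round 2: derive path(e,f) via R1 from path(e,d), parent(d,f)
round 2: derive path(e,g) via R1 from path(e,j), parent(j,g)
round 2: derive path(e,i) via R1 from path(e,d), parent(d,i)
round 2: derive path(g,b) via R1 from path(g,i), parent(i,b)
round 2: derive path(g,d) via R1 from path(g,i), parent(i,d)
round 2: derive path(g,g) via R1 from path(g,i), parent(i,g)
round 3: derive path(g,f) via R1 from path(g,d), parent(d,f)

path(g,d)  [via R1]
  path(g,i)  [via R0]
    edge(g,i)  [fact]
  parent(i,d)  [fact]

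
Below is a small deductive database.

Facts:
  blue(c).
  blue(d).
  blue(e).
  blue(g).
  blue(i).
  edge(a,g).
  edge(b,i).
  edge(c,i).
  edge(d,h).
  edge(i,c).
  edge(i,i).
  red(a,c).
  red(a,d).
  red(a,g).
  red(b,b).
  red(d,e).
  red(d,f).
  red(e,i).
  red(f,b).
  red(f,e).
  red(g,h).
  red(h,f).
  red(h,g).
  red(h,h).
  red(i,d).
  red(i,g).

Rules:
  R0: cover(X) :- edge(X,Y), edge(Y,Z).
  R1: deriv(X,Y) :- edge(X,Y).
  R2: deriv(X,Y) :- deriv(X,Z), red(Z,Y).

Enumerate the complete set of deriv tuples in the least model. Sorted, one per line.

round 1: derive deriv(a,g) via R1 from edge(a,g)
round 1: derive deriv(b,i) via R1 from edge(b,i)
round 1: derive deriv(c,i) via R1 from edge(c,i)
round 1: derive deriv(d,h) via R1 from edge(d,h)
round 1: derive deriv(i,c) via R1 from edge(i,c)
round 1: derive deriv(i,i) via R1 from edge(i,i)
round 2: derive deriv(a,h) via R2 from deriv(a,g), red(g,h)
round 2: derive deriv(b,d) via R2 from deriv(b,i), red(i,d)
round 2: derive deriv(b,g) via R2 from deriv(b,i), red(i,g)
round 2: derive deriv(c,d) via R2 from deriv(c,i), red(i,d)
round 2: derive deriv(c,g) via R2 from deriv(c,i), red(i,g)
round 2: derive deriv(d,f) via R2 from deriv(d,h), red(h,f)
round 2: derive deriv(d,g) via R2 from deriv(d,h), red(h,g)
round 2: derive deriv(i,d) via R2 from deriv(i,i), red(i,d)
round 2: derive deriv(i,g) via R2 from deriv(i,i), red(i,g)
round 3: derive deriv(a,f) via R2 from deriv(a,h), red(h,f)
round 3: derive deriv(b,e) via R2 from deriv(b,d), red(d,e)
round 3: derive deriv(b,f) via R2 from deriv(b,d), red(d,f)
round 3: derive deriv(b,h) via R2 from deriv(b,g), red(g,h)
round 3: derive deriv(c,e) via R2 from deriv(c,d), red(d,e)
round 3: derive deriv(c,f) via R2 from deriv(c,d), red(d,f)
round 3: derive deriv(c,h) via R2 from deriv(c,g), red(g,h)
round 3: derive deriv(d,b) via R2 from deriv(d,f), red(f,b)
round 3: derive deriv(d,e) via R2 from deriv(d,f), red(f,e)
round 3: derive deriv(i,e) via R2 from deriv(i,d), red(d,e)
round 3: derive deriv(i,f) via R2 from deriv(i,d), red(d,f)
round 3: derive deriv(i,h) via R2 from deriv(i,g), red(g,h)
round 4: derive deriv(a,b) via R2 from deriv(a,f), red(f,b)
round 4: derive deriv(a,e) via R2 from deriv(a,f), red(f,e)
round 4: derive deriv(b,b) via R2 from deriv(b,f), red(f,b)
round 4: derive deriv(c,b) via R2 from deriv(c,f), red(f,b)
round 4: derive deriv(d,i) via R2 from deriv(d,e), red(e,i)
round 4: derive deriv(i,b) via R2 from deriv(i,f), red(f,b)
round 5: derive deriv(a,i) via R2 from deriv(a,e), red(e,i)
round 5: derive deriv(d,d) via R2 from deriv(d,i), red(i,d)
round 6: derive deriv(a,d) via R2 from deriv(a,i), red(i,d)

deriv(a,b)
deriv(a,d)
deriv(a,e)
deriv(a,f)
deriv(a,g)
deriv(a,h)
deriv(a,i)
deriv(b,b)
deriv(b,d)
deriv(b,e)
deriv(b,f)
deriv(b,g)
deriv(b,h)
deriv(b,i)
deriv(c,b)
deriv(c,d)
deriv(c,e)
deriv(c,f)
deriv(c,g)
deriv(c,h)
deriv(c,i)
deriv(d,b)
deriv(d,d)
deriv(d,e)
deriv(d,f)
deriv(d,g)
deriv(d,h)
deriv(d,i)
deriv(i,b)
deriv(i,c)
deriv(i,d)
deriv(i,e)
deriv(i,f)
deriv(i,g)
deriv(i,h)
deriv(i,i)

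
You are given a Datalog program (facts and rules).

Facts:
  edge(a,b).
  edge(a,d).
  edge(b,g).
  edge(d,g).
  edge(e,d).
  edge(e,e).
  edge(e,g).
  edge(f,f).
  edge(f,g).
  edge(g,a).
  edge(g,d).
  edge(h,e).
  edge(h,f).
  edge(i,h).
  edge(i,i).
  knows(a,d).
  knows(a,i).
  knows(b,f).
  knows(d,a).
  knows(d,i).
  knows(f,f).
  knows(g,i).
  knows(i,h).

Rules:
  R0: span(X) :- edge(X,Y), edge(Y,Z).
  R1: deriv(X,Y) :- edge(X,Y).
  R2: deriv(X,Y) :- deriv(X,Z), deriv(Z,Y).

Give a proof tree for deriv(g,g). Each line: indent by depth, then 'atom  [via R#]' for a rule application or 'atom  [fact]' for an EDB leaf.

deriv(g,g)  [via R2]
  deriv(g,d)  [via R1]
    edge(g,d)  [fact]
  deriv(d,g)  [via R1]
    edge(d,g)  [fact]

round 1: derive deriv(a,b) via R1 from edge(a,b)
round 1: derive deriv(a,d) via R1 from edge(a,d)
round 1: derive deriv(b,g) via R1 from edge(b,g)
round 1: derive deriv(d,g) via R1 from edge(d,g)
round 1: derive deriv(e,d) via R1 from edge(e,d)
round 1: derive deriv(e,e) via R1 from edge(e,e)
round 1: derive deriv(e,g) via R1 from edge(e,g)
round 1: derive deriv(f,f) via R1 from edge(f,f)
round 1: derive deriv(f,g) via R1 from edge(f,g)
round 1: derive deriv(g,a) via R1 from edge(g,a)
round 1: derive deriv(g,d) via R1 from edge(g,d)
round 1: derive deriv(h,e) via R1 from edge(h,e)
round 1: derive deriv(h,f) via R1 from edge(h,f)
round 1: derive deriv(i,h) via R1 from edge(i,h)
round 1: derive deriv(i,i) via R1 from edge(i,i)
round 2: derive deriv(a,g) via R2 from deriv(a,b), deriv(b,g)
round 2: derive deriv(b,a) via R2 from deriv(b,g), deriv(g,a)
round 2: derive deriv(b,d) via R2 from deriv(b,g), deriv(g,d)
round 2: derive deriv(d,a) via R2 from deriv(d,g), deriv(g,a)
round 2: derive deriv(d,d) via R2 from deriv(d,g), deriv(g,d)
round 2: derive deriv(e,a) via R2 from deriv(e,g), deriv(g,a)
round 2: derive deriv(f,a) via R2 from deriv(f,g), deriv(g,a)
round 2: derive deriv(f,d) via R2 from deriv(f,g), deriv(g,d)
round 2: derive deriv(g,b) via R2 from deriv(g,a), deriv(a,b)
round 2: derive deriv(g,g) via R2 from deriv(g,d), deriv(d,g)
round 2: derive deriv(h,d) via R2 from deriv(h,e), deriv(e,d)
round 2: derive deriv(h,g) via R2 from deriv(h,e), deriv(e,g)
round 2: derive deriv(i,e) via R2 from deriv(i,h), deriv(h,e)
round 2: derive deriv(i,f) via R2 from deriv(i,h), deriv(h,f)
round 3: derive deriv(a,a) via R2 from deriv(a,b), deriv(b,a)
round 3: derive deriv(b,b) via R2 from deriv(b,a), deriv(a,b)
round 3: derive deriv(d,b) via R2 from deriv(d,a), deriv(a,b)
round 3: derive deriv(e,b) via R2 from deriv(e,a), deriv(a,b)
round 3: derive deriv(f,b) via R2 from deriv(f,a), deriv(a,b)
round 3: derive deriv(h,a) via R2 from deriv(h,d), deriv(d,a)
round 3: derive deriv(h,b) via R2 from deriv(h,g), deriv(g,b)
round 3: derive deriv(i,a) via R2 from deriv(i,e), deriv(e,a)
round 3: derive deriv(i,d) via R2 from deriv(i,e), deriv(e,d)
round 3: derive deriv(i,g) via R2 from deriv(i,e), deriv(e,g)
round 4: derive deriv(i,b) via R2 from deriv(i,a), deriv(a,b)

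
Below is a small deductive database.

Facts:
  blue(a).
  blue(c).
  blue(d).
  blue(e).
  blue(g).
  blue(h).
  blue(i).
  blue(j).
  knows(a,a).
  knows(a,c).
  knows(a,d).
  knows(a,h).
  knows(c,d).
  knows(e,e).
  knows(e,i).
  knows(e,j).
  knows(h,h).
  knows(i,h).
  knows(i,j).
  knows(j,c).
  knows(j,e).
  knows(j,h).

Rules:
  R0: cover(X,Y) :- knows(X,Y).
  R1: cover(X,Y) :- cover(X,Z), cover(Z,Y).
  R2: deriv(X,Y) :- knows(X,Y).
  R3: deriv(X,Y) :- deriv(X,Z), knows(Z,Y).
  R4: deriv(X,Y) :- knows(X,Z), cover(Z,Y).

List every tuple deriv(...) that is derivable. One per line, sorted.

round 1: derive cover(a,a) via R0 from knows(a,a)
round 1: derive cover(a,c) via R0 from knows(a,c)
round 1: derive cover(a,d) via R0 from knows(a,d)
round 1: derive cover(a,h) via R0 from knows(a,h)
round 1: derive cover(c,d) via R0 from knows(c,d)
round 1: derive cover(e,e) via R0 from knows(e,e)
round 1: derive cover(e,i) via R0 from knows(e,i)
round 1: derive cover(e,j) via R0 from knows(e,j)
round 1: derive cover(h,h) via R0 from knows(h,h)
round 1: derive cover(i,h) via R0 from knows(i,h)
round 1: derive cover(i,j) via R0 from knows(i,j)
round 1: derive cover(j,c) via R0 from knows(j,c)
round 1: derive cover(j,e) via R0 from knows(j,e)
round 1: derive cover(j,h) via R0 from knows(j,h)
round 1: derive deriv(a,a) via R2 from knows(a,a)
round 1: derive deriv(a,c) via R2 from knows(a,c)
round 1: derive deriv(a,d) via R2 from knows(a,d)
round 1: derive deriv(a,h) via R2 from knows(a,h)
round 1: derive deriv(c,d) via R2 from knows(c,d)
round 1: derive deriv(e,e) via R2 from knows(e,e)
round 1: derive deriv(e,i) via R2 from knows(e,i)
round 1: derive deriv(e,j) via R2 from knows(e,j)
round 1: derive deriv(h,h) via R2 from knows(h,h)
round 1: derive deriv(i,h) via R2 from knows(i,h)
round 1: derive deriv(i,j) via R2 from knows(i,j)
round 1: derive deriv(j,c) via R2 from knows(j,c)
round 1: derive deriv(j,e) via R2 from knows(j,e)
round 1: derive deriv(j,h) via R2 from knows(j,h)
round 2: derive cover(e,c) via R1 from cover(e,j), cover(j,c)
round 2: derive cover(e,h) via R1 from cover(e,i), cover(i,h)
round 2: derive cover(i,c) via R1 from cover(i,j), cover(j,c)
round 2: derive cover(i,e) via R1 from cover(i,j), cover(j,e)
round 2: derive cover(j,d) via R1 from cover(j,c), cover(c,d)
round 2: derive cover(j,i) via R1 from cover(j,e), cover(e,i)
round 2: derive cover(j,j) via R1 from cover(j,e), cover(e,j)
round 2: derive deriv(e,c) via R3 from deriv(e,j), knows(j,c)
round 2: derive deriv(e,h) via R3 from deriv(e,i), knows(i,h)
round 2: derive deriv(i,c) via R3 from deriv(i,j), knows(j,c)
round 2: derive deriv(i,e) via R3 from deriv(i,j), knows(j,e)
round 2: derive deriv(j,d) via R3 from deriv(j,c), knows(c,d)
round 2: derive deriv(j,i) via R3 from deriv(j,e), knows(e,i)
round 2: derive deriv(j,j) via R3 from deriv(j,e), knows(e,j)
round 3: derive cover(e,d) via R1 from cover(e,c), cover(c,d)
round 3: derive cover(i,d) via R1 from cover(i,c), cover(c,d)
round 3: derive cover(i,i) via R1 from cover(i,e), cover(e,i)
round 3: derive deriv(e,d) via R3 from deriv(e,c), knows(c,d)
round 3: derive deriv(i,d) via R3 from deriv(i,c), knows(c,d)
round 3: derive deriv(i,i) via R3 from deriv(i,e), knows(e,i)

deriv(a,a)
deriv(a,c)
deriv(a,d)
deriv(a,h)
deriv(c,d)
deriv(e,c)
deriv(e,d)
deriv(e,e)
deriv(e,h)
deriv(e,i)
deriv(e,j)
deriv(h,h)
deriv(i,c)
deriv(i,d)
deriv(i,e)
deriv(i,h)
deriv(i,i)
deriv(i,j)
deriv(j,c)
deriv(j,d)
deriv(j,e)
deriv(j,h)
deriv(j,i)
deriv(j,j)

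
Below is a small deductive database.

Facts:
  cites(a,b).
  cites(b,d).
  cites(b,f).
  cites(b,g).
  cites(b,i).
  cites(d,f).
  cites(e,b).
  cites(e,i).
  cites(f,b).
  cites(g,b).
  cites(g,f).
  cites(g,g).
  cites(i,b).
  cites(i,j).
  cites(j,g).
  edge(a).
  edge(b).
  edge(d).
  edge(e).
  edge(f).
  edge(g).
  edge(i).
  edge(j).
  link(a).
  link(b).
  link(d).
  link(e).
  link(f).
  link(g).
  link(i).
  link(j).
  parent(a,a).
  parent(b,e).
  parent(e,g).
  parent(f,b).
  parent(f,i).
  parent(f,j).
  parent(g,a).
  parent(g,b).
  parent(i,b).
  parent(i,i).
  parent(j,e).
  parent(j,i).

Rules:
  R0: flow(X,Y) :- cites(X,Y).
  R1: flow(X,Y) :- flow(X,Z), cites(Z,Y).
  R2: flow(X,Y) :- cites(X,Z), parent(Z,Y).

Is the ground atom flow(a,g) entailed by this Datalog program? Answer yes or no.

yes

round 1: derive flow(a,b) via R0 from cites(a,b)
round 1: derive flow(b,d) via R0 from cites(b,d)
round 1: derive flow(b,f) via R0 from cites(b,f)
round 1: derive flow(b,g) via R0 from cites(b,g)
round 1: derive flow(b,i) via R0 from cites(b,i)
round 1: derive flow(d,f) via R0 from cites(d,f)
round 1: derive flow(e,b) via R0 from cites(e,b)
round 1: derive flow(e,i) via R0 from cites(e,i)
round 1: derive flow(f,b) via R0 from cites(f,b)
round 1: derive flow(g,b) via R0 from cites(g,b)
round 1: derive flow(g,f) via R0 from cites(g,f)
round 1: derive flow(g,g) via R0 from cites(g,g)
round 1: derive flow(i,b) via R0 from cites(i,b)
round 1: derive flow(i,j) via R0 from cites(i,j)
round 1: derive flow(j,g) via R0 from cites(j,g)
round 1: derive flow(a,e) via R2 from cites(a,b), parent(b,e)
round 1: derive flow(b,a) via R2 from cites(b,g), parent(g,a)
round 1: derive flow(b,b) via R2 from cites(b,f), parent(f,b)
round 1: derive flow(b,j) via R2 from cites(b,f), parent(f,j)
round 1: derive flow(d,b) via R2 from cites(d,f), parent(f,b)
round 1: derive flow(d,i) via R2 from cites(d,f), parent(f,i)
round 1: derive flow(d,j) via R2 from cites(d,f), parent(f,j)
round 1: derive flow(e,e) via R2 from cites(e,b), parent(b,e)
round 1: derive flow(f,e) via R2 from cites(f,b), parent(b,e)
round 1: derive flow(g,a) via R2 from cites(g,g), parent(g,a)
round 1: derive flow(g,e) via R2 from cites(g,b), parent(b,e)
round 1: derive flow(g,i) via R2 from cites(g,f), parent(f,i)
round 1: derive flow(g,j) via R2 from cites(g,f), parent(f,j)
round 1: derive flow(i,e) via R2 from cites(i,b), parent(b,e)
round 1: derive flow(i,i) via R2 from cites(i,j), parent(j,i)
round 1: derive flow(j,a) via R2 from cites(j,g), parent(g,a)
round 1: derive flow(j,b) via R2 from cites(j,g), parent(g,b)
round 2: derive flow(a,d) via R1 from flow(a,b), cites(b,d)
round 2: derive flow(a,f) via R1 from flow(a,b), cites(b,f)
round 2: derive flow(a,g) via R1 from flow(a,b), cites(b,g)
round 2: derive flow(a,i) via R1 from flow(a,b), cites(b,i)
round 2: derive flow(d,d) via R1 from flow(d,b), cites(b,d)
round 2: derive flow(d,g) via R1 from flow(d,b), cites(b,g)
round 2: derive flow(e,d) via R1 from flow(e,b), cites(b,d)
round 2: derive flow(e,f) via R1 from flow(e,b), cites(b,f)
round 2: derive flow(e,g) via R1 from flow(e,b), cites(b,g)
round 2: derive flow(e,j) via R1 from flow(e,i), cites(i,j)
round 2: derive flow(f,d) via R1 from flow(f,b), cites(b,d)
round 2: derive flow(f,f) via R1 from flow(f,b), cites(b,f)
round 2: derive flow(f,g) via R1 from flow(f,b), cites(b,g)
round 2: derive flow(f,i) via R1 from flow(f,b), cites(b,i)
round 2: derive flow(g,d) via R1 from flow(g,b), cites(b,d)
round 2: derive flow(i,d) via R1 from flow(i,b), cites(b,d)
round 2: derive flow(i,f) via R1 from flow(i,b), cites(b,f)
round 2: derive flow(i,g) via R1 from flow(i,b), cites(b,g)
round 2: derive flow(j,d) via R1 from flow(j,b), cites(b,d)
round 2: derive flow(j,f) via R1 from flow(j,b), cites(b,f)
round 2: derive flow(j,i) via R1 from flow(j,b), cites(b,i)
round 3: derive flow(a,j) via R1 from flow(a,i), cites(i,j)
round 3: derive flow(f,j) via R1 from flow(f,i), cites(i,j)
round 3: derive flow(j,j) via R1 from flow(j,i), cites(i,j)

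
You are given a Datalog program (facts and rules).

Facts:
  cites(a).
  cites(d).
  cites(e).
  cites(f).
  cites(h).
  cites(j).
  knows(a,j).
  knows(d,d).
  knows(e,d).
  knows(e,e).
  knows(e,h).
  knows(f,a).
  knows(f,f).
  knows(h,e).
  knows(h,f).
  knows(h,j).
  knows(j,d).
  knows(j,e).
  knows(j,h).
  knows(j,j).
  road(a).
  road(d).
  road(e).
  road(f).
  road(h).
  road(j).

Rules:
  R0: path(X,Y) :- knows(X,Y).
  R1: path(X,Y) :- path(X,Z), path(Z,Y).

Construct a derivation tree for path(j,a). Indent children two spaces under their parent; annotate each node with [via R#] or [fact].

round 1: derive path(a,j) via R0 from knows(a,j)
round 1: derive path(d,d) via R0 from knows(d,d)
round 1: derive path(e,d) via R0 from knows(e,d)
round 1: derive path(e,e) via R0 from knows(e,e)
round 1: derive path(e,h) via R0 from knows(e,h)
round 1: derive path(f,a) via R0 from knows(f,a)
round 1: derive path(f,f) via R0 from knows(f,f)
round 1: derive path(h,e) via R0 from knows(h,e)
round 1: derive path(h,f) via R0 from knows(h,f)
round 1: derive path(h,j) via R0 from knows(h,j)
round 1: derive path(j,d) via R0 from knows(j,d)
round 1: derive path(j,e) via R0 from knows(j,e)
round 1: derive path(j,h) via R0 from knows(j,h)
round 1: derive path(j,j) via R0 from knows(j,j)
round 2: derive path(a,d) via R1 from path(a,j), path(j,d)
round 2: derive path(a,e) via R1 from path(a,j), path(j,e)
round 2: derive path(a,h) via R1 from path(a,j), path(j,h)
round 2: derive path(e,f) via R1 from path(e,h), path(h,f)
round 2: derive path(e,j) via R1 from path(e,h), path(h,j)
round 2: derive path(f,j) via R1 from path(f,a), path(a,j)
round 2: derive path(h,a) via R1 from path(h,f), path(f,a)
round 2: derive path(h,d) via R1 from path(h,e), path(e,d)
round 2: derive path(h,h) via R1 from path(h,e), path(e,h)
round 2: derive path(j,f) via R1 from path(j,h), path(h,f)
round 3: derive path(a,a) via R1 from path(a,h), path(h,a)
round 3: derive path(a,f) via R1 from path(a,e), path(e,f)
round 3: derive path(e,a) via R1 from path(e,f), path(f,a)
round 3: derive path(f,d) via R1 from path(f,a), path(a,d)
round 3: derive path(f,e) via R1 from path(f,a), path(a,e)
round 3: derive path(f,h) via R1 from path(f,a), path(a,h)
round 3: derive path(j,a) via R1 from path(j,f), path(f,a)

path(j,a)  [via R1]
  path(j,f)  [via R1]
    path(j,h)  [via R0]
      knows(j,h)  [fact]
    path(h,f)  [via R0]
      knows(h,f)  [fact]
  path(f,a)  [via R0]
    knows(f,a)  [fact]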